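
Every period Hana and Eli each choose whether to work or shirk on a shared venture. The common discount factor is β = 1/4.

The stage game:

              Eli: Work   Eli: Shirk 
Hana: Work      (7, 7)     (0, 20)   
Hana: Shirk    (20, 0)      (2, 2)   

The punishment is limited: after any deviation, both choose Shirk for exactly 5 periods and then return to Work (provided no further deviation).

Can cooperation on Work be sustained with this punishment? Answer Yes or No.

No

A one-shot deviation gives 20 now, then 2 for 5 periods, then back to 7.
Gain from deviating: (20−7) today; loss: (7−2) in each of the next 5 periods.
No-deviation condition: (7−2)(β+…+β^5) ≥ 20−7, i.e. β+…+β^5 ≥ 13/5.
At β = 1/4: β+…+β^5 = 0.3330 < 2.6000.
So cooperation is not sustainable.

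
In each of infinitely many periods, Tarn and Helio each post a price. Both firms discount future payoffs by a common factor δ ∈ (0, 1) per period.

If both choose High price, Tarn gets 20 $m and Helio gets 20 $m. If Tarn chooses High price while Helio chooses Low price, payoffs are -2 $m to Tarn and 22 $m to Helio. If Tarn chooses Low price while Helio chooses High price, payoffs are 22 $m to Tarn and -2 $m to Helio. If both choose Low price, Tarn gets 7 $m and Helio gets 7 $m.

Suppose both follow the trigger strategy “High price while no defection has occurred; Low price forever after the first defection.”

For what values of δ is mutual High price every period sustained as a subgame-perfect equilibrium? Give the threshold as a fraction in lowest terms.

2/15

Cooperation forever yields 20 each period: 20/(1−δ).
Deviating yields 22 once, then 7 forever: 22 + 7δ/(1−δ).
No profitable deviation requires 20/(1−δ) ≥ 22 + 7δ/(1−δ).
Multiplying by (1−δ): 20 ≥ 22(1−δ) + 7δ = 22 − 15δ.
So 15δ ≥ 2, i.e. δ ≥ 2/15.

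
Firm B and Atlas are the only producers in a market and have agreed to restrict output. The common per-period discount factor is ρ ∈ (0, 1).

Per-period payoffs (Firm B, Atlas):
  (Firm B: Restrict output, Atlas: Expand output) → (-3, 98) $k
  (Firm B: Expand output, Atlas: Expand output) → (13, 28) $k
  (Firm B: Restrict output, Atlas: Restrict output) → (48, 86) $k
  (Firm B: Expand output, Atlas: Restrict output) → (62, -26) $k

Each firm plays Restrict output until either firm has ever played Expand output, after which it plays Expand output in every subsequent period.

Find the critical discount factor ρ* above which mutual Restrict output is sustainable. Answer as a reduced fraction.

Firm B's threshold: (62−48)/(62−13) = 2/7.
Atlas's threshold: (98−86)/(98−28) = 6/35.
2/7 > 6/35, so Firm B binds and ρ* = 2/7.

2/7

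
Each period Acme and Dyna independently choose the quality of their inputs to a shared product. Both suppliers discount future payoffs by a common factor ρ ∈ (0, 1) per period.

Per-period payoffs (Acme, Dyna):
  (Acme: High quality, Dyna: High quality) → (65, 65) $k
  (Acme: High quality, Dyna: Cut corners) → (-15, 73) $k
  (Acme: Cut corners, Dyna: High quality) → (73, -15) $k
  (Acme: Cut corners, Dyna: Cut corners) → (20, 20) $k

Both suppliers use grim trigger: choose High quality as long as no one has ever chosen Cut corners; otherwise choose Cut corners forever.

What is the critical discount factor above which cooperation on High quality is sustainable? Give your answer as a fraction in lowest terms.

One-period gain from deviating is 73 − 65 = 8. The loss is 65 − 20 = 45 in every subsequent period, with present value 45·ρ/(1−ρ).
Deviation is unprofitable when 45·ρ/(1−ρ) ≥ 8, i.e. ρ/(1−ρ) ≥ 8/45.
Equivalently ρ ≥ 8/(8+45) = 8/53.

8/53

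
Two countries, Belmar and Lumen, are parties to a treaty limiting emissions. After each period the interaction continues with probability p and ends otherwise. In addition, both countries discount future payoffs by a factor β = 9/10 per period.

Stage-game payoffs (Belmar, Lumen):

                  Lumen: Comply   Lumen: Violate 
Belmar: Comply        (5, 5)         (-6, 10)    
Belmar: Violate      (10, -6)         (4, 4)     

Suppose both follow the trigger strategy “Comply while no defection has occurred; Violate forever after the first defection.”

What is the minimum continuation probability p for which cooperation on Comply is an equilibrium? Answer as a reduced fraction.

25/27

With continuation probability p and discount β, the effective per-period discount factor is βp.
Grim-trigger IC: βp ≥ (10−5)/(10−4) = 5/6.
So p ≥ (5/6)/(9/10) = 25/27.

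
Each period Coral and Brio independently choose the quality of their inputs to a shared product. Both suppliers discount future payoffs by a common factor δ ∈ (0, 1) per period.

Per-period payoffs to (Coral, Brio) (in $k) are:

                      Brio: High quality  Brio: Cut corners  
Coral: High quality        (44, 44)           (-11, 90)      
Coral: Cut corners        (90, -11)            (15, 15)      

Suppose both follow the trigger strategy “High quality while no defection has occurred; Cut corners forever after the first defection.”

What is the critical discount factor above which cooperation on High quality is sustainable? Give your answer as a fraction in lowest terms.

46/75

One-period gain from deviating is 90 − 44 = 46. The loss is 44 − 15 = 29 in every subsequent period, with present value 29·δ/(1−δ).
Deviation is unprofitable when 29·δ/(1−δ) ≥ 46, i.e. δ/(1−δ) ≥ 46/29.
Equivalently δ ≥ 46/(46+29) = 46/75.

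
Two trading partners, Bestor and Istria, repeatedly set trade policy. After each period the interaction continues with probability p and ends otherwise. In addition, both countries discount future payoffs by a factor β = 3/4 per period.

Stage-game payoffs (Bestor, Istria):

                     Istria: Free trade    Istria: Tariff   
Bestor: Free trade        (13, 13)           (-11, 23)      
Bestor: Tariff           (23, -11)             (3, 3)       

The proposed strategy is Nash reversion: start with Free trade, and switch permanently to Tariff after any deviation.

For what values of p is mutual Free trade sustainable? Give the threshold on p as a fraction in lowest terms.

With continuation probability p and discount β, the effective per-period discount factor is βp.
Grim-trigger IC: βp ≥ (23−13)/(23−3) = 1/2.
So p ≥ (1/2)/(3/4) = 2/3.

2/3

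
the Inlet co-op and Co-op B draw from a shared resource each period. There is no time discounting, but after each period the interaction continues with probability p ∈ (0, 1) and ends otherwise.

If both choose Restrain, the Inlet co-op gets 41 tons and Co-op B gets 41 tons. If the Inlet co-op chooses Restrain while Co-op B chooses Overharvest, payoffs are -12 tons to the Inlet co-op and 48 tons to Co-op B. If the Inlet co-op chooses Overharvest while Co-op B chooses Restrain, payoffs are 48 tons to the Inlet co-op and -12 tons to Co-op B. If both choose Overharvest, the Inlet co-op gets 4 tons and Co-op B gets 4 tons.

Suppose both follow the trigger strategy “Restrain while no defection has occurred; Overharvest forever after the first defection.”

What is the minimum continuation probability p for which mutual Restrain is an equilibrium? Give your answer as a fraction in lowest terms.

7/44

Expected cooperation value is 41 + p·41 + p²·41 + … = 41/(1−p); deviation gives 48 + p·4/(1−p).
41 ≥ 48(1−p) + 4p ⇒ 44p ≥ 7 ⇒ p ≥ 7/44.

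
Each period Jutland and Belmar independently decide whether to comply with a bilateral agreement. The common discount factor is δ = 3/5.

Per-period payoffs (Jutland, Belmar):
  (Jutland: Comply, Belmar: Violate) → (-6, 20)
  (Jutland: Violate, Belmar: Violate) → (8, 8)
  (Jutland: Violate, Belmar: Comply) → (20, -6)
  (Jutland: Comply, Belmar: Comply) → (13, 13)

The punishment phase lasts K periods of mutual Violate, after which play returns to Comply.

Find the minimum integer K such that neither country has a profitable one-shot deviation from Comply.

IC: δ(1−δ^K)/(1−δ) ≥ (20−13)/(13−8) = 7/5.
With δ = 3/5: need 1 − δ^K ≥ 7/5·(1−3/5)/(3/5), i.e. δ^K ≤ 0.0667.
Since (3/5)^5 = 0.0778 and (3/5)^6 = 0.0467, the smallest such K is 6.

6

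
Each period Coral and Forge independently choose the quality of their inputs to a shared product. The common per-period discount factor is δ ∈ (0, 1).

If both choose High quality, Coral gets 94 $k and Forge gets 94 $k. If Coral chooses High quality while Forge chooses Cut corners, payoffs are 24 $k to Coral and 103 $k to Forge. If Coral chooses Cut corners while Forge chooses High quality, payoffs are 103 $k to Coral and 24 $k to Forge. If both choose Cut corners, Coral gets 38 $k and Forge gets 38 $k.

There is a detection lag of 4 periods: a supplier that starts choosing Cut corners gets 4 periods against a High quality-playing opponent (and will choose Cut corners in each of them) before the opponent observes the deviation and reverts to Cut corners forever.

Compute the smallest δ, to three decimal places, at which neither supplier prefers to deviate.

0.610

A deviator earns 103 for 4 periods, then 38 forever; cooperating earns 94 forever. Multiplying the IC by (1−δ):
94 ≥ 103(1−δ^4) + 38δ^4, so 65·δ^4 ≥ 9 and δ^4 ≥ 9/65.
δ ≥ (9/65)^(1/4) ≈ 0.610.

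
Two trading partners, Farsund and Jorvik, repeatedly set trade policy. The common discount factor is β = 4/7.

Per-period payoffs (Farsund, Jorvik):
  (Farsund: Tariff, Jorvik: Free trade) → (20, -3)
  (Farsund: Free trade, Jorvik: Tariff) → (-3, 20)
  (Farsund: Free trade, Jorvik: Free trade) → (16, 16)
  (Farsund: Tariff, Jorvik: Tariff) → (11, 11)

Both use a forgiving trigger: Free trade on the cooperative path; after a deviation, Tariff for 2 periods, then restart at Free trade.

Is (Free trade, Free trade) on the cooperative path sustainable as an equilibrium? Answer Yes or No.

IC: β+…+β^2 ≥ (20−16)/(16−11) = 4/5.
At β = 4/7: partial sum = 0.8980 ≥ 0.8000. Cooperation sustainable.

Yes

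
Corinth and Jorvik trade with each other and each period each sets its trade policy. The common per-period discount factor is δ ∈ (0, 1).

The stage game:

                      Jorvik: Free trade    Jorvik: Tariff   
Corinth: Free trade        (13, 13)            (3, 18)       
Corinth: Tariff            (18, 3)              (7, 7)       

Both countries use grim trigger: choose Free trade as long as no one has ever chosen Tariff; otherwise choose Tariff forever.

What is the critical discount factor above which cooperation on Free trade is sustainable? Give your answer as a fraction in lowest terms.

5/11

One-period gain from deviating is 18 − 13 = 5. The loss is 13 − 7 = 6 in every subsequent period, with present value 6·δ/(1−δ).
Deviation is unprofitable when 6·δ/(1−δ) ≥ 5, i.e. δ/(1−δ) ≥ 5/6.
Equivalently δ ≥ 5/(5+6) = 5/11.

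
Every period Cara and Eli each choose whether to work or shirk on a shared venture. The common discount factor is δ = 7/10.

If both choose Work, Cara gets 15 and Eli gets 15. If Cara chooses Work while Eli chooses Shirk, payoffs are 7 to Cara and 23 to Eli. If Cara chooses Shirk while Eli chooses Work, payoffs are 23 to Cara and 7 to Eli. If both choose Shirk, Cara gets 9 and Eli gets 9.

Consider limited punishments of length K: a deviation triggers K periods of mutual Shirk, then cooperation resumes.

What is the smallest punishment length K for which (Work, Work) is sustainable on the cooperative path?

3

IC: δ(1−δ^K)/(1−δ) ≥ (23−15)/(15−9) = 4/3.
With δ = 7/10: need 1 − δ^K ≥ 4/3·(1−7/10)/(7/10), i.e. δ^K ≤ 0.4286.
Since (7/10)^2 = 0.4900 and (7/10)^3 = 0.3430, the smallest such K is 3.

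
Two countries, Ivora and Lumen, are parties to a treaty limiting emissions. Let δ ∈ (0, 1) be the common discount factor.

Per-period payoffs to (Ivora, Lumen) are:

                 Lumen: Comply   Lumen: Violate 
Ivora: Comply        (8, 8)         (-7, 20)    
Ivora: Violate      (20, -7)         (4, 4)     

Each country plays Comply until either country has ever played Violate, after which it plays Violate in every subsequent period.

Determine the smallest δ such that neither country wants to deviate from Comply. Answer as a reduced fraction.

3/4

One-period gain from deviating is 20 − 8 = 12. The loss is 8 − 4 = 4 in every subsequent period, with present value 4·δ/(1−δ).
Deviation is unprofitable when 4·δ/(1−δ) ≥ 12, i.e. δ/(1−δ) ≥ 3.
Equivalently δ ≥ 12/(12+4) = 3/4.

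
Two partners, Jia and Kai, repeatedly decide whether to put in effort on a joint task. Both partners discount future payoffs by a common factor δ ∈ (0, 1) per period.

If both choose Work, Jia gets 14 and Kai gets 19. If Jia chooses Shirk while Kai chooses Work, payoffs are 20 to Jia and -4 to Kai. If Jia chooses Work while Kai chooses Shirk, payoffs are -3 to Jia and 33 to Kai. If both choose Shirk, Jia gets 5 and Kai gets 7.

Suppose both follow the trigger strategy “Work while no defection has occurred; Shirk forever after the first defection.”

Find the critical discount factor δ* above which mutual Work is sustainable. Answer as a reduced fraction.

Jia: cooperation gives 14 each period; deviation gives 20 once then 5 forever.
  14/(1−δ) ≥ 20 + 5δ/(1−δ) ⇒ δ ≥ 6/15 = 2/5.
Kai: cooperation gives 19 each period; deviation gives 33 once then 7 forever.
  δ ≥ 14/26 = 7/13.
Both must hold, so the binding constraint is Kai's: δ ≥ 7/13.

7/13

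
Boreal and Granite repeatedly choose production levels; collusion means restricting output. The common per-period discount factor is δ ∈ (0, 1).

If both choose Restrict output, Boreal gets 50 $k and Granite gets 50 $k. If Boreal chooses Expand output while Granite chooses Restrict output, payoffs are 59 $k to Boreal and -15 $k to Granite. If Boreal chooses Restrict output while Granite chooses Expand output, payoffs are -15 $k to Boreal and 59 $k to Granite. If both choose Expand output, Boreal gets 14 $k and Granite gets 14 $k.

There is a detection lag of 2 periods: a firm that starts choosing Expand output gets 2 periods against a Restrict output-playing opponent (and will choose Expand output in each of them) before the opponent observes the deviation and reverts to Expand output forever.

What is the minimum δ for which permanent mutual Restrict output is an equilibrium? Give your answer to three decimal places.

A deviator earns 59 for 2 periods, then 14 forever; cooperating earns 50 forever. Multiplying the IC by (1−δ):
50 ≥ 59(1−δ^2) + 14δ^2, so 45·δ^2 ≥ 9 and δ^2 ≥ 1/5.
δ ≥ (1/5)^(1/2) ≈ 0.447.

0.447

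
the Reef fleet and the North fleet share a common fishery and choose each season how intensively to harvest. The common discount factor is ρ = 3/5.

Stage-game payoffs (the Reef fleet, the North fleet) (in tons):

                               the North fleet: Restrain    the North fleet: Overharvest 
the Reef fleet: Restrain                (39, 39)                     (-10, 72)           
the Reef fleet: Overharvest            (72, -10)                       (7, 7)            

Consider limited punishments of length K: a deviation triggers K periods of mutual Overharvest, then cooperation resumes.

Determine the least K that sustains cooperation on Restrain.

3

No profitable deviation requires (39−7)(ρ+…+ρ^K) ≥ 72−39, i.e. ρ+…+ρ^K ≥ 33/32 ≈ 1.0312.
With ρ = 3/5, the partial sums are K=1: 0.6000, K=2: 0.9600, K=3: 1.1760.
K = 3 is the first length at which the sum reaches 1.0312.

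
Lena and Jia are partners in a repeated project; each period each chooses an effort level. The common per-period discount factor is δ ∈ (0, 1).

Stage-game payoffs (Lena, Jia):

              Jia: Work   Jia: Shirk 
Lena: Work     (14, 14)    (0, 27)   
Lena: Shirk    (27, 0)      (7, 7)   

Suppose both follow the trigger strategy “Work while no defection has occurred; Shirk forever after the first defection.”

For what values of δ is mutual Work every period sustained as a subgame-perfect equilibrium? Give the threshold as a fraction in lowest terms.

13/20

Cooperation forever yields 14 each period: 14/(1−δ).
Deviating yields 27 once, then 7 forever: 27 + 7δ/(1−δ).
No profitable deviation requires 14/(1−δ) ≥ 27 + 7δ/(1−δ).
Multiplying by (1−δ): 14 ≥ 27(1−δ) + 7δ = 27 − 20δ.
So 20δ ≥ 13, i.e. δ ≥ 13/20.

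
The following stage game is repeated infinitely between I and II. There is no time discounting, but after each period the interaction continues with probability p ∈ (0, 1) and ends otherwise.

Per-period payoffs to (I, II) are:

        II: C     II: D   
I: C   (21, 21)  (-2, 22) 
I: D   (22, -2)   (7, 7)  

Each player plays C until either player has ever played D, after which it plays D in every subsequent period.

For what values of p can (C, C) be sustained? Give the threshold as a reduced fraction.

With no time discounting, the continuation probability p plays the role of the discount factor.
Grim-trigger IC: 21/(1−p) ≥ 22 + 7p/(1−p) ⇒ p ≥ (22−21)/(22−7) = 1/15.

1/15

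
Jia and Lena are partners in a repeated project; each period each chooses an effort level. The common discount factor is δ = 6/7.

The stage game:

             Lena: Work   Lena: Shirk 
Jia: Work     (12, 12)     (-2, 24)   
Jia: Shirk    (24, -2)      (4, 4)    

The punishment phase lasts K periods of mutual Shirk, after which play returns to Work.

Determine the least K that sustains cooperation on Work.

2

IC: δ(1−δ^K)/(1−δ) ≥ (24−12)/(12−4) = 3/2.
With δ = 6/7: need 1 − δ^K ≥ 3/2·(1−6/7)/(6/7), i.e. δ^K ≤ 0.7500.
Since (6/7)^1 = 0.8571 and (6/7)^2 = 0.7347, the smallest such K is 2.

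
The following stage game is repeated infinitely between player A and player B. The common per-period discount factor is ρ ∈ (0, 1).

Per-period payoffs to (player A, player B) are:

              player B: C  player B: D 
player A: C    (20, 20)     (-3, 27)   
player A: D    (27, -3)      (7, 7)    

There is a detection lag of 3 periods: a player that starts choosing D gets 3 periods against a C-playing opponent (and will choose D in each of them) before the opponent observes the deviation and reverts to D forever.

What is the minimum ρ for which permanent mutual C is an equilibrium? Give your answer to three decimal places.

0.705

Deviating for the 3 undetected periods gains 27−20 = 7 per period over cooperation, then loses 20−7 = 13 per period forever once punishment starts.
Gain: 7(1 + ρ + … + ρ^2); loss: 13·ρ^3/(1−ρ).
No profitable deviation ⇔ 7(1−ρ^3) ≤ 13·ρ^3, i.e. ρ^3 ≥ 7/(7+13) = 7/20.
Hence ρ ≥ (7/20)^(1/3) ≈ 0.705.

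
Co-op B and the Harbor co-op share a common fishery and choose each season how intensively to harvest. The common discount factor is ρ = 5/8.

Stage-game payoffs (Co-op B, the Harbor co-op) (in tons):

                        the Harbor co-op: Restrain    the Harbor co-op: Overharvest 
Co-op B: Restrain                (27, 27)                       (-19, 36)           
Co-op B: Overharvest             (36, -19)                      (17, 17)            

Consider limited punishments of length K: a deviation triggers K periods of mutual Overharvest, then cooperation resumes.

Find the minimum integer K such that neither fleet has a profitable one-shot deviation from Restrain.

2

Need Σ_{k=1}^{K} ρ^k ≥ (36−27)/(27−17) = 0.9000 at ρ = 5/8.
At K = 1 the sum is 0.6250 < 0.9000; at K = 2 it is 1.0156 ≥ 0.9000.
So the minimum punishment length is K = 2.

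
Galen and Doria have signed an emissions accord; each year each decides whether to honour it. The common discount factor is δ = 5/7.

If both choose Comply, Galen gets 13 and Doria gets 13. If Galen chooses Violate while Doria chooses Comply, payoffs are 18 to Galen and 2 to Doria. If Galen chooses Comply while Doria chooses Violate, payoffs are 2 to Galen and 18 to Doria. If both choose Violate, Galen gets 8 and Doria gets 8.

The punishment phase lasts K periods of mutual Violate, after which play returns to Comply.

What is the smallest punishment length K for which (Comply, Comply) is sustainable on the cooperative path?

No profitable deviation requires (13−8)(δ+…+δ^K) ≥ 18−13, i.e. δ+…+δ^K ≥ 1 ≈ 1.0000.
With δ = 5/7, the partial sums are K=1: 0.7143, K=2: 1.2245.
K = 2 is the first length at which the sum reaches 1.0000.

2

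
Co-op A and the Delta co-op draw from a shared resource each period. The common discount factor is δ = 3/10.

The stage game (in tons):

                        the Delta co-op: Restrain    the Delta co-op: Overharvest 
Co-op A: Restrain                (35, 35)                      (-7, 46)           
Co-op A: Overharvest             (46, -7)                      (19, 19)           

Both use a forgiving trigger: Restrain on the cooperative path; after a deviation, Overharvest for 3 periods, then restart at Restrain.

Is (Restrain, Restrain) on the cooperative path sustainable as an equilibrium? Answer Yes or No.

No

IC: δ+…+δ^3 ≥ (46−35)/(35−19) = 11/16.
At δ = 3/10: partial sum = 0.4170 < 0.6875. Cooperation not sustainable.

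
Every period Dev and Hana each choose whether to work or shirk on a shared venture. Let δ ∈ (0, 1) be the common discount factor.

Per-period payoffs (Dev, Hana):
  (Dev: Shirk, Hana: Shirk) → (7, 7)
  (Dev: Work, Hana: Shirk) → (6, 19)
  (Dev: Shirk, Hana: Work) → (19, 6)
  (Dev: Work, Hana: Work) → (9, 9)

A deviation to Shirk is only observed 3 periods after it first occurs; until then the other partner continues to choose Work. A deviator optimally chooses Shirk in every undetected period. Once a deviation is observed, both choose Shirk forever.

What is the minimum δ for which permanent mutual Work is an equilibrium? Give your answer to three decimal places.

0.941

The best deviation is to choose Shirk for all 3 undetected periods, earning 19 each, then 7 forever once detected.
Deviation value: 19(1−δ^3)/(1−δ) + 7δ^3/(1−δ); cooperation value: 9/(1−δ).
IC: 9 ≥ 19(1−δ^3) + 7δ^3 = 19 − 12δ^3.
So δ^3 ≥ 10/12 = 5/6, giving δ ≥ (5/6)^(1/3) ≈ 0.941.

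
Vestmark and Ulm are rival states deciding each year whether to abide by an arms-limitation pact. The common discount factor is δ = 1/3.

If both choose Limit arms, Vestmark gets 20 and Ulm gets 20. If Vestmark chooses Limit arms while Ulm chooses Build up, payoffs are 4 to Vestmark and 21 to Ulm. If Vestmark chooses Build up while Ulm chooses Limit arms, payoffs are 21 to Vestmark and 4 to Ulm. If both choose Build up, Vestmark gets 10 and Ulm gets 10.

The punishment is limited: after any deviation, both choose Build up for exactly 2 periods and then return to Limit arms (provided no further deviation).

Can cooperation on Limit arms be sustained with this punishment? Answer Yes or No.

Yes

A one-shot deviation gives 21 now, then 10 for 2 periods, then back to 20.
Gain from deviating: (21−20) today; loss: (20−10) in each of the next 2 periods.
No-deviation condition: (20−10)(δ+…+δ^2) ≥ 21−20, i.e. δ+…+δ^2 ≥ 1/10.
At δ = 1/3: δ+…+δ^2 = 0.4444 ≥ 0.1000.
So cooperation is sustainable.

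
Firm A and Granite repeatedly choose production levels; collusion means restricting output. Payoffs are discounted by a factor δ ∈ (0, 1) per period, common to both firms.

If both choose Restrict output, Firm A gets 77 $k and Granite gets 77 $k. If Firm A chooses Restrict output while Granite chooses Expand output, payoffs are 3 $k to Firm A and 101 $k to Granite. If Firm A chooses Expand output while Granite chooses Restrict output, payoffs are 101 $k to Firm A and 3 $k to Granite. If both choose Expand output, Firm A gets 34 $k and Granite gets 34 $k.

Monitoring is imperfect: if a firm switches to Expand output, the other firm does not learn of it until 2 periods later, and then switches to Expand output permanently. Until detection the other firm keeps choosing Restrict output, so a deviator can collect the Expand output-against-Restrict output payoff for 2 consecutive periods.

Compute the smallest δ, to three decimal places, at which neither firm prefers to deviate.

0.599

The best deviation is to choose Expand output for all 2 undetected periods, earning 101 each, then 34 forever once detected.
Deviation value: 101(1−δ^2)/(1−δ) + 34δ^2/(1−δ); cooperation value: 77/(1−δ).
IC: 77 ≥ 101(1−δ^2) + 34δ^2 = 101 − 67δ^2.
So δ^2 ≥ 24/67, giving δ ≥ (24/67)^(1/2) ≈ 0.599.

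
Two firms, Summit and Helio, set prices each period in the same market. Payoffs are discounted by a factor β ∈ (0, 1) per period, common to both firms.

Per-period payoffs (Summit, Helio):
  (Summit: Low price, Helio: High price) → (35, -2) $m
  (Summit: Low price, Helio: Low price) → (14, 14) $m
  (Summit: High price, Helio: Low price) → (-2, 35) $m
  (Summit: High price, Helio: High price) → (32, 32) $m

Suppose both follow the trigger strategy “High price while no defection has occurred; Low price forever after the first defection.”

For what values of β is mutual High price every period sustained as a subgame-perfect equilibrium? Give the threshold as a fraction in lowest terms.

1/7

One-period gain from deviating is 35 − 32 = 3. The loss is 32 − 14 = 18 in every subsequent period, with present value 18·β/(1−β).
Deviation is unprofitable when 18·β/(1−β) ≥ 3, i.e. β/(1−β) ≥ 1/6.
Equivalently β ≥ 3/(3+18) = 1/7.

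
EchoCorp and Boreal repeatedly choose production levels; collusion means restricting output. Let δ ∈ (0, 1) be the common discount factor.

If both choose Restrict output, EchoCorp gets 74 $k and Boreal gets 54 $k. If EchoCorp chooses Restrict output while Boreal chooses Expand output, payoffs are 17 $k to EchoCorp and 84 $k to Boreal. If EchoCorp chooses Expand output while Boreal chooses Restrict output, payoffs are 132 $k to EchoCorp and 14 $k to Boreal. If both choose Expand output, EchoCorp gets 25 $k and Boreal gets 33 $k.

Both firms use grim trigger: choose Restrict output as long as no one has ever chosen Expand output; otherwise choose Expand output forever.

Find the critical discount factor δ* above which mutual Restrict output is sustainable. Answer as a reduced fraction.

EchoCorp: cooperation gives 74 each period; deviation gives 132 once then 25 forever.
  74/(1−δ) ≥ 132 + 25δ/(1−δ) ⇒ δ ≥ 58/107.
Boreal: cooperation gives 54 each period; deviation gives 84 once then 33 forever.
  δ ≥ 30/51 = 10/17.
Both must hold, so the binding constraint is Boreal's: δ ≥ 10/17.

10/17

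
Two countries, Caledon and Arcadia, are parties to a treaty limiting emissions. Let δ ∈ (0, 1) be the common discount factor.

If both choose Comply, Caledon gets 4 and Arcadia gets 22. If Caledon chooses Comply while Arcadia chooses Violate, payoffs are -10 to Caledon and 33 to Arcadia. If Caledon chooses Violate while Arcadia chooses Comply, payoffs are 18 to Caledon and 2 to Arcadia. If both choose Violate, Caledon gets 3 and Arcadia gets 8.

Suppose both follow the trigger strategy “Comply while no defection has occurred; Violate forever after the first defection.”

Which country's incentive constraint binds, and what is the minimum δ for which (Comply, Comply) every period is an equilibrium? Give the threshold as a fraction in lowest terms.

Caledon; δ ≥ 14/15

Caledon's threshold: (18−4)/(18−3) = 14/15.
Arcadia's threshold: (33−22)/(33−8) = 11/25.
14/15 > 11/25, so Caledon binds and δ* = 14/15.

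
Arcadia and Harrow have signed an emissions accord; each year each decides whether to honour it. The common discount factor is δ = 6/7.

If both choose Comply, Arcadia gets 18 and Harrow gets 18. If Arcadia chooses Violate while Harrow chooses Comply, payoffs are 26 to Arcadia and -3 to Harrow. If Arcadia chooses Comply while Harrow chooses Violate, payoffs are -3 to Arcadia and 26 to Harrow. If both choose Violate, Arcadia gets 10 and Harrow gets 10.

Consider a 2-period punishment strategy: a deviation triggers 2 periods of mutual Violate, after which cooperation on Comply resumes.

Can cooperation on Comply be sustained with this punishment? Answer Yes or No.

Comparing payoff streams over the 3 periods until play realigns: cooperate → 18(1+δ+…+δ^2); deviate → 26 + 10(δ+…+δ^2).
Cooperation is sustained iff (18−10)(δ+…+δ^2) ≥ 26−18.
δ+…+δ^2 = 6/7·(1−(6/7)^2)/(1−6/7) = 1.5918, and (26−18)/(18−10) = 1.0000.
1.5918 ≥ 1.0000, so cooperation is sustainable.

Yes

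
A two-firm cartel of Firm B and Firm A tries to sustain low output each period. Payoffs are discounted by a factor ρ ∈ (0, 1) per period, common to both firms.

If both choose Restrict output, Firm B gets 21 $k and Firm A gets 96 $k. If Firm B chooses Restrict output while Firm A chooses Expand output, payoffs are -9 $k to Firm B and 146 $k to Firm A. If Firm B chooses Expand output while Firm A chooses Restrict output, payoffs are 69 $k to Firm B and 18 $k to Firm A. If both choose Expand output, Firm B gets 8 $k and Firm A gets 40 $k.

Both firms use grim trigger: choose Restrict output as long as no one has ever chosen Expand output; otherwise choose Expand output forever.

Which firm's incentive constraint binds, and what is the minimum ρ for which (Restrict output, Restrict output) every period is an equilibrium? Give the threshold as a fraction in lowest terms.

Firm B; ρ ≥ 48/61

Firm B: cooperation gives 21 each period; deviation gives 69 once then 8 forever.
  21/(1−ρ) ≥ 69 + 8ρ/(1−ρ) ⇒ ρ ≥ 48/61.
Firm A: cooperation gives 96 each period; deviation gives 146 once then 40 forever.
  ρ ≥ 50/106 = 25/53.
Both must hold, so the binding constraint is Firm B's: ρ ≥ 48/61.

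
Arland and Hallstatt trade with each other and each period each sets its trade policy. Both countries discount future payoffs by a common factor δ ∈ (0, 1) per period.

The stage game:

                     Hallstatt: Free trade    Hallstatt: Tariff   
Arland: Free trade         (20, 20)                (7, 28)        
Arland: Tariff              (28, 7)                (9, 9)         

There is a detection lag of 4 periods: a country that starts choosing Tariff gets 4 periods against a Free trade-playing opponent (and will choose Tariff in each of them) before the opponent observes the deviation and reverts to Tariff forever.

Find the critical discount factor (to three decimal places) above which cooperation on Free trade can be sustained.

A deviator earns 28 for 4 periods, then 9 forever; cooperating earns 20 forever. Multiplying the IC by (1−δ):
20 ≥ 28(1−δ^4) + 9δ^4, so 19·δ^4 ≥ 8 and δ^4 ≥ 8/19.
δ ≥ (8/19)^(1/4) ≈ 0.806.

0.806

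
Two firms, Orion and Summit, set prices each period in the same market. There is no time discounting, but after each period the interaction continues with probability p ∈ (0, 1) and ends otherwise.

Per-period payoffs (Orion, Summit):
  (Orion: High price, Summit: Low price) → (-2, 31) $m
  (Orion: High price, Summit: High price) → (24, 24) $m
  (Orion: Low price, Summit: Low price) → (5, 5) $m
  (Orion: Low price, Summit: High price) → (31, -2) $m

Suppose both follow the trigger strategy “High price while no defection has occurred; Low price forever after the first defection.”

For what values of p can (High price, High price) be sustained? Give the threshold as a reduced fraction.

Expected cooperation value is 24 + p·24 + p²·24 + … = 24/(1−p); deviation gives 31 + p·5/(1−p).
24 ≥ 31(1−p) + 5p ⇒ 26p ≥ 7 ⇒ p ≥ 7/26.

7/26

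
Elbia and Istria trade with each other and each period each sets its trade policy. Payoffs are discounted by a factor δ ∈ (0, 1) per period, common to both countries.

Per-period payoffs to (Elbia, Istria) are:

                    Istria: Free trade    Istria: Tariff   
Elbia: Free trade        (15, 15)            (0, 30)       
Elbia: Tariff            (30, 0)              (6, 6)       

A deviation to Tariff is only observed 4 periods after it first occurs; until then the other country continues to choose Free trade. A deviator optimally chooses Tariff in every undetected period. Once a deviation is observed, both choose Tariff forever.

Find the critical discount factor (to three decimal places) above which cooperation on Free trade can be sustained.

0.889

Deviating for the 4 undetected periods gains 30−15 = 15 per period over cooperation, then loses 15−6 = 9 per period forever once punishment starts.
Gain: 15(1 + δ + … + δ^3); loss: 9·δ^4/(1−δ).
No profitable deviation ⇔ 15(1−δ^4) ≤ 9·δ^4, i.e. δ^4 ≥ 15/(15+9) = 5/8.
Hence δ ≥ (5/8)^(1/4) ≈ 0.889.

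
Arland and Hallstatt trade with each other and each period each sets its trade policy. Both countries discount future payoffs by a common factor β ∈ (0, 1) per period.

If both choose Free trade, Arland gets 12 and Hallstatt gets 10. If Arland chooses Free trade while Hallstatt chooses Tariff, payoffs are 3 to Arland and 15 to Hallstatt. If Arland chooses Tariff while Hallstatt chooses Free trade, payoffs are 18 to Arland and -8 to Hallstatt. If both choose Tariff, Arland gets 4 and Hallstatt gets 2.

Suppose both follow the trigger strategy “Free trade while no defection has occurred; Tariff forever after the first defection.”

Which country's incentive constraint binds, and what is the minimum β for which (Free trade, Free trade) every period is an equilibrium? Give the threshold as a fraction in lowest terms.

Arland: cooperation gives 12 each period; deviation gives 18 once then 4 forever.
  12/(1−β) ≥ 18 + 4β/(1−β) ⇒ β ≥ 6/14 = 3/7.
Hallstatt: cooperation gives 10 each period; deviation gives 15 once then 2 forever.
  β ≥ 5/13.
Both must hold, so the binding constraint is Arland's: β ≥ 3/7.

Arland; β ≥ 3/7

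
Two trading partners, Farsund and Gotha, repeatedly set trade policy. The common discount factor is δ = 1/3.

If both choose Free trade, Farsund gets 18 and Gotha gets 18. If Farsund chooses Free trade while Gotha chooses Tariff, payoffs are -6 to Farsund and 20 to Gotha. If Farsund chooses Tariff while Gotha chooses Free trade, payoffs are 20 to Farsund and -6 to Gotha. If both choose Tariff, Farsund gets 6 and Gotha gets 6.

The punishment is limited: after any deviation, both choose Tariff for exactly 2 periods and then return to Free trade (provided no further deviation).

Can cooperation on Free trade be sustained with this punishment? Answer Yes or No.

Yes

IC: δ+…+δ^2 ≥ (20−18)/(18−6) = 1/6.
At δ = 1/3: partial sum = 0.4444 ≥ 0.1667. Cooperation sustainable.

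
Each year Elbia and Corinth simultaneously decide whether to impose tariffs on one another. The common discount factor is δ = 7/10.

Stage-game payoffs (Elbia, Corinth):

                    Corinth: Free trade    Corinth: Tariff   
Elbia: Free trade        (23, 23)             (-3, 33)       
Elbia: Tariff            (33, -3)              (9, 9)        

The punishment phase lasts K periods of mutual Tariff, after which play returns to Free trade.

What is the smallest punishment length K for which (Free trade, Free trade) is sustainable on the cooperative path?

Need Σ_{k=1}^{K} δ^k ≥ (33−23)/(23−9) = 0.7143 at δ = 7/10.
At K = 1 the sum is 0.7000 < 0.7143; at K = 2 it is 1.1900 ≥ 0.7143.
So the minimum punishment length is K = 2.

2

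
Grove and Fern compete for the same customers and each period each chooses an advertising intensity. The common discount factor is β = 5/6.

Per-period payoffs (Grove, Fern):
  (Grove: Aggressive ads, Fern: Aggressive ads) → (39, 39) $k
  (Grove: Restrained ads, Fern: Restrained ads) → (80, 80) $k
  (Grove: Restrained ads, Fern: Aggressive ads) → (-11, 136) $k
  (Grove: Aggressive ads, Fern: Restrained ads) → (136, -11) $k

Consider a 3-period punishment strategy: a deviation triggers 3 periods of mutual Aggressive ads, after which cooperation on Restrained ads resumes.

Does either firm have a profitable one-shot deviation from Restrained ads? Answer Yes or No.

Comparing payoff streams over the 4 periods until play realigns: cooperate → 80(1+β+…+β^3); deviate → 136 + 39(β+…+β^3).
Cooperation is sustained iff (80−39)(β+…+β^3) ≥ 136−80.
β+…+β^3 = 5/6·(1−(5/6)^3)/(1−5/6) = 2.1065, and (136−80)/(80−39) = 1.3659.
2.1065 ≥ 1.3659, so cooperation is sustainable.

No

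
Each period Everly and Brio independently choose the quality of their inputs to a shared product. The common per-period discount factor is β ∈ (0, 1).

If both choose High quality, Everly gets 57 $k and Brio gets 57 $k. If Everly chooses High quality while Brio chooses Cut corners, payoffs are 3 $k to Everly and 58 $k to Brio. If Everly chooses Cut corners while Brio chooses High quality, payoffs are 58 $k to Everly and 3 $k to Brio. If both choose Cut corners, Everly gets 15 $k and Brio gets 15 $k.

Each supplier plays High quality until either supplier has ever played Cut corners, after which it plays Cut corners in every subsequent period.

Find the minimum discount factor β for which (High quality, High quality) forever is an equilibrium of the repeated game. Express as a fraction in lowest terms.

57/(1−β) ≥ 58 + 15β/(1−β)
57 ≥ 58 − 43β
β ≥ 1/43.

1/43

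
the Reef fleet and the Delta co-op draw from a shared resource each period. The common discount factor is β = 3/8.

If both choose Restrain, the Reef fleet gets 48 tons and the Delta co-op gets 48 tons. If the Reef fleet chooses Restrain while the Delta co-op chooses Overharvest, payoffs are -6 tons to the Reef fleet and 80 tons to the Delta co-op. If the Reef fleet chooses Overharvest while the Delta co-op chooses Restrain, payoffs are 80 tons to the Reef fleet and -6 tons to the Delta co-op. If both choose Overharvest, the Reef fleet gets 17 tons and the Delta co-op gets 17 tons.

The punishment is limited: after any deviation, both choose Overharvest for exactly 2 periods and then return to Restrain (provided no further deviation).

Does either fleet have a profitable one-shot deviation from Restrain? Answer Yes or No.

Comparing payoff streams over the 3 periods until play realigns: cooperate → 48(1+β+…+β^2); deviate → 80 + 17(β+…+β^2).
Cooperation is sustained iff (48−17)(β+…+β^2) ≥ 80−48.
β+…+β^2 = 3/8·(1−(3/8)^2)/(1−3/8) = 0.5156, and (80−48)/(48−17) = 1.0323.
0.5156 < 1.0323, so cooperation is not sustainable.

Yes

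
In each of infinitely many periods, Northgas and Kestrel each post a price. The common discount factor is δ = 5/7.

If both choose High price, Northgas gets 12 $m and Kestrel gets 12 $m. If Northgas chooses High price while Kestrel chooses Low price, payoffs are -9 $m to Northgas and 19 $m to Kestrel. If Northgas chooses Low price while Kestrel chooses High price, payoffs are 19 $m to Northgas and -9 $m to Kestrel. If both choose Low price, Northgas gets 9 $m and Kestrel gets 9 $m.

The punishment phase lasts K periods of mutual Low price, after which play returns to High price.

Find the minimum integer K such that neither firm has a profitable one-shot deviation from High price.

9

Need Σ_{k=1}^{K} δ^k ≥ (19−12)/(12−9) = 2.3333 at δ = 5/7.
At K = 8 the sum is 2.3306 < 2.3333; at K = 9 it is 2.3790 ≥ 2.3333.
So the minimum punishment length is K = 9.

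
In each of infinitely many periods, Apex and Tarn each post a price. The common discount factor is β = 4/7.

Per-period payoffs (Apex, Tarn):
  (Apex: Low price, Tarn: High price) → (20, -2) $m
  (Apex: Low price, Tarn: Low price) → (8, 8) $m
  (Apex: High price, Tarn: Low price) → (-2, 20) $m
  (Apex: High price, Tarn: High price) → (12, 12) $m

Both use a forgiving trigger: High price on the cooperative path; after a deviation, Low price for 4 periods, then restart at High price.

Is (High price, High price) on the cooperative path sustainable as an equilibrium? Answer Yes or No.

No

IC: β+…+β^4 ≥ (20−12)/(12−8) = 2.
At β = 4/7: partial sum = 1.1912 < 2.0000. Cooperation not sustainable.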